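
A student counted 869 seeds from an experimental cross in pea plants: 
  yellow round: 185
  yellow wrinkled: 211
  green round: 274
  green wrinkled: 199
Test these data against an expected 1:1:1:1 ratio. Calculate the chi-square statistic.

The 1:1:1:1 ratio has 4 parts, so with N = 869 the expected counts are:
  yellow round: 869 × 1/4 = 217.25
  yellow wrinkled: 869 × 1/4 = 217.25
  green round: 869 × 1/4 = 217.25
  green wrinkled: 869 × 1/4 = 217.25
χ² = Σ (O − E)² / E
  yellow round: (185 − 217.25)² / 217.25 = 4.7874
  yellow wrinkled: (211 − 217.25)² / 217.25 = 0.1798
  green round: (274 − 217.25)² / 217.25 = 14.8242
  green wrinkled: (199 − 217.25)² / 217.25 = 1.5331
χ² = 4.7874 + 0.1798 + 14.8242 + 1.5331 = 21.3245 ≈ 21.325

21.325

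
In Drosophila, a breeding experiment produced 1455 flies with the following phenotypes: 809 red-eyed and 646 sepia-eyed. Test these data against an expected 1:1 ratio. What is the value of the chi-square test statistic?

18.260

The 1:1 ratio has 2 parts, so with N = 1455 the expected counts are:
  red-eyed: 1455 × 1/2 = 727.5
  sepia-eyed: 1455 × 1/2 = 727.5
χ² = Σ (O − E)² / E
  red-eyed: (809 − 727.5)² / 727.5 = 9.1302
  sepia-eyed: (646 − 727.5)² / 727.5 = 9.1302
χ² = 9.1302 + 9.1302 = 18.2604 ≈ 18.260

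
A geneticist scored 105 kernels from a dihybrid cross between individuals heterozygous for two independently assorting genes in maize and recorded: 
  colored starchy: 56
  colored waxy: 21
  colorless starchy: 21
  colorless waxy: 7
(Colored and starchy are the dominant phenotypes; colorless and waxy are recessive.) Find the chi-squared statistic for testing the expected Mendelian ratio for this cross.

0.363

A dihybrid F₂ with independent assortment and complete dominance at both loci gives a 9:3:3:1 phenotypic ratio.
The 9:3:3:1 ratio has 16 parts, so with N = 105 the expected counts are:
  colored starchy: 105 × 9/16 = 59.0625
  colored waxy: 105 × 3/16 = 19.6875
  colorless starchy: 105 × 3/16 = 19.6875
  colorless waxy: 105 × 1/16 = 6.5625
χ² = Σ (O − E)² / E
  colored starchy: (56 − 59.0625)² / 59.0625 = 0.1588
  colored waxy: (21 − 19.6875)² / 19.6875 = 0.0875
  colorless starchy: (21 − 19.6875)² / 19.6875 = 0.0875
  colorless waxy: (7 − 6.5625)² / 6.5625 = 0.0292
χ² = 0.1588 + 0.0875 + 0.0875 + 0.0292 = 0.363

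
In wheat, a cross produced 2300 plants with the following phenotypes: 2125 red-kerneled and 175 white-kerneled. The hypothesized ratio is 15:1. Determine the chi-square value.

7.246

The 15:1 ratio has 16 parts, so with N = 2300 the expected counts are:
  red-kerneled: 2300 × 15/16 = 2156.25
  white-kerneled: 2300 × 1/16 = 143.75
χ² = Σ (O − E)² / E
  red-kerneled: (2125 − 2156.25)² / 2156.25 = 0.4529
  white-kerneled: (175 − 143.75)² / 143.75 = 6.7935
χ² = 0.4529 + 6.7935 = 7.2464 ≈ 7.246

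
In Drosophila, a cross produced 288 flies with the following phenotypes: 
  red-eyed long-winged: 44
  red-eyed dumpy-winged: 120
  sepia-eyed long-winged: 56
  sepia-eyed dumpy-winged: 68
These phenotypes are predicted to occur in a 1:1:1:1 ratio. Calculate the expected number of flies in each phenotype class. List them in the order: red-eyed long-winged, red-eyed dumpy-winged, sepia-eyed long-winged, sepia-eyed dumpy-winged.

72, 72, 72, 72

Under the 1:1:1:1 hypothesis (Σ ratio = 4, N = 288):
  red-eyed long-winged: 288 × 1/4 = 72
  red-eyed dumpy-winged: 288 × 1/4 = 72
  sepia-eyed long-winged: 288 × 1/4 = 72
  sepia-eyed dumpy-winged: 288 × 1/4 = 72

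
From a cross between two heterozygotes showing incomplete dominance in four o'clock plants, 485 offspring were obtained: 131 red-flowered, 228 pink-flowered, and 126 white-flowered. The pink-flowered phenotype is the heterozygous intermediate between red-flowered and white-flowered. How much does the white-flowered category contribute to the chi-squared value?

0.186

With incomplete dominance, a heterozygote × heterozygote cross gives a 1:2:1 phenotypic ratio.
Under the 1:2:1 hypothesis (Σ ratio = 4, N = 485):
  red-flowered: 485 × 1/4 = 121.25
  pink-flowered: 485 × 2/4 = 242.5
  white-flowered: 485 × 1/4 = 121.25
Contribution of white-flowered: (126 − 121.25)² / 121.25 = 0.1861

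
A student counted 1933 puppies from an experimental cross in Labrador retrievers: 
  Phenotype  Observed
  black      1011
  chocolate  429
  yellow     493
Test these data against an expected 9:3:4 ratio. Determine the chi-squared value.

17.777

Under the 9:3:4 hypothesis (Σ ratio = 16, N = 1933):
  black: 1933 × 9/16 = 1087.3125
  chocolate: 1933 × 3/16 = 362.4375
  yellow: 1933 × 4/16 = 483.25
χ² = Σ (O − E)² / E
  black: (1011 − 1087.3125)² / 1087.3125 = 5.3560
  chocolate: (429 − 362.4375)² / 362.4375 = 12.2244
  yellow: (493 − 483.25)² / 483.25 = 0.1967
χ² = 5.3560 + 12.2244 + 0.1967 = 17.7771 ≈ 17.777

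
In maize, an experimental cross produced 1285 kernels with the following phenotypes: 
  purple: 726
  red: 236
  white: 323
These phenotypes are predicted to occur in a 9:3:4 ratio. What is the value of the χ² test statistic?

0.125

Expected counts for N = 1285 under a 9:3:4 ratio (total parts = 16):
  purple: 1285 × 9/16 = 722.8125
  red: 1285 × 3/16 = 240.9375
  white: 1285 × 4/16 = 321.25
χ² = Σ (O − E)² / E
  purple: (726 − 722.8125)² / 722.8125 = 0.0141
  red: (236 − 240.9375)² / 240.9375 = 0.1012
  white: (323 − 321.25)² / 321.25 = 0.0095
χ² = 0.0141 + 0.1012 + 0.0095 = 0.1248 ≈ 0.125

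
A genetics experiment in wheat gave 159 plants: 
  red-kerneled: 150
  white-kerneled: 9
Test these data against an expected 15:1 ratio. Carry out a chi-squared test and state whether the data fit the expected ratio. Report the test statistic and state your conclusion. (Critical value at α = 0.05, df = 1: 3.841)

0.094; consistent

Total ratio parts = 16. Expected numbers out of 159:
  red-kerneled: 159 × 15/16 = 149.0625
  white-kerneled: 159 × 1/16 = 9.9375
χ² = Σ (O − E)² / E
  red-kerneled: (150 − 149.0625)² / 149.0625 = 0.0059
  white-kerneled: (9 − 9.9375)² / 9.9375 = 0.0884
χ² = 0.0059 + 0.0884 = 0.0943 ≈ 0.094
Degrees of freedom = 2 − 1 = 1; critical value at α = 0.05 is 3.841.
Since 0.094 < 3.841, we fail to reject the null hypothesis — the data are consistent with the 15:1 ratio.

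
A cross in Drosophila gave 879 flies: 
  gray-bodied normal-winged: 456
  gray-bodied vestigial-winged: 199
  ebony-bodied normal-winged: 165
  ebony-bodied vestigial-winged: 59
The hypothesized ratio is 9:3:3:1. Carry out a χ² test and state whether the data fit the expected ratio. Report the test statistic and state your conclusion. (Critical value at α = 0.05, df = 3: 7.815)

Total ratio parts = 16. Expected numbers out of 879:
  gray-bodied normal-winged: 879 × 9/16 = 494.4375
  gray-bodied vestigial-winged: 879 × 3/16 = 164.8125
  ebony-bodied normal-winged: 879 × 3/16 = 164.8125
  ebony-bodied vestigial-winged: 879 × 1/16 = 54.9375
χ² = Σ (O − E)² / E
  gray-bodied normal-winged: (456 − 494.4375)² / 494.4375 = 2.9881
  gray-bodied vestigial-winged: (199 − 164.8125)² / 164.8125 = 7.0916
  ebony-bodied normal-winged: (165 − 164.8125)² / 164.8125 = 0.0002
  ebony-bodied vestigial-winged: (59 − 54.9375)² / 54.9375 = 0.3004
χ² = 2.9881 + 7.0916 + 0.0002 + 0.3004 = 10.3803 ≈ 10.380
Degrees of freedom = 4 − 1 = 3; critical value at α = 0.05 is 7.815.
Since 10.380 > 7.815, we reject the null hypothesis — the data do not fit the 9:3:3:1 ratio.

10.380; not consistent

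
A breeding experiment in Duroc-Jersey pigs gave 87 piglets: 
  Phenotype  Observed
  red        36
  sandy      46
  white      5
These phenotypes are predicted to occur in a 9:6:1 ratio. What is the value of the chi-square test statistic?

Under the 9:6:1 hypothesis (Σ ratio = 16, N = 87):
  red: 87 × 9/16 = 48.9375
  sandy: 87 × 6/16 = 32.625
  white: 87 × 1/16 = 5.4375
χ² = Σ (O − E)² / E
  red: (36 − 48.9375)² / 48.9375 = 3.4203
  sandy: (46 − 32.625)² / 32.625 = 5.4832
  white: (5 − 5.4375)² / 5.4375 = 0.0352
χ² = 3.4203 + 5.4832 + 0.0352 = 8.9387 ≈ 8.939

8.939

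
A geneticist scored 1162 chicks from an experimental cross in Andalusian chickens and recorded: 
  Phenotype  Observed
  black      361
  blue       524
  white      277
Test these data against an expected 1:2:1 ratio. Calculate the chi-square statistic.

Expected counts for N = 1162 under a 1:2:1 ratio (total parts = 4):
  black: 1162 × 1/4 = 290.5
  blue: 1162 × 2/4 = 581
  white: 1162 × 1/4 = 290.5
χ² = Σ (O − E)² / E
  black: (361 − 290.5)² / 290.5 = 17.1093
  blue: (524 − 581)² / 581 = 5.5921
  white: (277 − 290.5)² / 290.5 = 0.6274
χ² = 17.1093 + 5.5921 + 0.6274 = 23.3288 ≈ 23.329

23.329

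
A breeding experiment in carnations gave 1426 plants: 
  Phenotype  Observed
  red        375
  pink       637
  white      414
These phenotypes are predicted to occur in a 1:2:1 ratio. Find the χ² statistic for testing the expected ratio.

18.335

The 1:2:1 ratio has 4 parts, so with N = 1426 the expected counts are:
  red: 1426 × 1/4 = 356.5
  pink: 1426 × 2/4 = 713
  white: 1426 × 1/4 = 356.5
χ² = Σ (O − E)² / E
  red: (375 − 356.5)² / 356.5 = 0.9600
  pink: (637 − 713)² / 713 = 8.1010
  white: (414 − 356.5)² / 356.5 = 9.2742
χ² = 0.9600 + 8.1010 + 9.2742 = 18.3352 ≈ 18.335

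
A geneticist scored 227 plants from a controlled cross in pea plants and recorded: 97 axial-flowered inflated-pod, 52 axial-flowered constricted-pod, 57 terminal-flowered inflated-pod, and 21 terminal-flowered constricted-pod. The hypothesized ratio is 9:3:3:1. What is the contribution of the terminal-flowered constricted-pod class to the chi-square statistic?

3.271

Expected counts for N = 227 under a 9:3:3:1 ratio (total parts = 16):
  axial-flowered inflated-pod: 227 × 9/16 = 127.6875
  axial-flowered constricted-pod: 227 × 3/16 = 42.5625
  terminal-flowered inflated-pod: 227 × 3/16 = 42.5625
  terminal-flowered constricted-pod: 227 × 1/16 = 14.1875
Contribution of terminal-flowered constricted-pod: (21 − 14.1875)² / 14.1875 = 3.2712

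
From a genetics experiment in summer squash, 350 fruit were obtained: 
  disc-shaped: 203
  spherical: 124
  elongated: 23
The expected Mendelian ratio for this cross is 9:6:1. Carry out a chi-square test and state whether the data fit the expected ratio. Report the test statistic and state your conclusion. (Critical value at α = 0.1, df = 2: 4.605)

0.649; consistent

Expected counts for N = 350 under a 9:6:1 ratio (total parts = 16):
  disc-shaped: 350 × 9/16 = 196.875
  spherical: 350 × 6/16 = 131.25
  elongated: 350 × 1/16 = 21.875
χ² = Σ (O − E)² / E
  disc-shaped: (203 − 196.875)² / 196.875 = 0.1906
  spherical: (124 − 131.25)² / 131.25 = 0.4005
  elongated: (23 − 21.875)² / 21.875 = 0.0579
χ² = 0.1906 + 0.4005 + 0.0579 = 0.649
Degrees of freedom = 3 − 1 = 2; critical value at α = 0.1 is 4.605.
Since 0.649 < 4.605, we fail to reject the null hypothesis — the data are consistent with the 9:6:1 ratio.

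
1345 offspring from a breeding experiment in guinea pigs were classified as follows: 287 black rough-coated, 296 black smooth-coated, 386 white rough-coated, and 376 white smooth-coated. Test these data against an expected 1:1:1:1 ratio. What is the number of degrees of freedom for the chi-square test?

A goodness-of-fit test with 4 phenotype classes has df = 4 − 1 = 3.

3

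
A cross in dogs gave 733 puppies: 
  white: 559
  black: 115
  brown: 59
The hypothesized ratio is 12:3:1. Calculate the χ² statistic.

7.615

The 12:3:1 ratio has 16 parts, so with N = 733 the expected counts are:
  white: 733 × 12/16 = 549.75
  black: 733 × 3/16 = 137.4375
  brown: 733 × 1/16 = 45.8125
χ² = Σ (O − E)² / E
  white: (559 − 549.75)² / 549.75 = 0.1556
  black: (115 − 137.4375)² / 137.4375 = 3.6631
  brown: (59 − 45.8125)² / 45.8125 = 3.7961
χ² = 0.1556 + 3.6631 + 3.7961 = 7.6148 ≈ 7.615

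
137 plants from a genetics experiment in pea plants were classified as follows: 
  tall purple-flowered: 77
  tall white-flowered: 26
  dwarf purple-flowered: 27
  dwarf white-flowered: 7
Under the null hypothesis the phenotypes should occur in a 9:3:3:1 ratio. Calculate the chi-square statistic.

0.356

The 9:3:3:1 ratio has 16 parts, so with N = 137 the expected counts are:
  tall purple-flowered: 137 × 9/16 = 77.0625
  tall white-flowered: 137 × 3/16 = 25.6875
  dwarf purple-flowered: 137 × 3/16 = 25.6875
  dwarf white-flowered: 137 × 1/16 = 8.5625
χ² = Σ (O − E)² / E
  tall purple-flowered: (77 − 77.0625)² / 77.0625 = 0.0001
  tall white-flowered: (26 − 25.6875)² / 25.6875 = 0.0038
  dwarf purple-flowered: (27 − 25.6875)² / 25.6875 = 0.0671
  dwarf white-flowered: (7 − 8.5625)² / 8.5625 = 0.2851
χ² = 0.0001 + 0.0038 + 0.0671 + 0.2851 = 0.3561 ≈ 0.356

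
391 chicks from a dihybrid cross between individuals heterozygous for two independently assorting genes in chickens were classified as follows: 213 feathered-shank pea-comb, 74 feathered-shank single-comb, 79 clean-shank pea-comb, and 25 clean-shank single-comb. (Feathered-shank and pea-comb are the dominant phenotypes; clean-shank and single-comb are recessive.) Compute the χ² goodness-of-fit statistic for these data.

0.679

A dihybrid F₂ with independent assortment and complete dominance at both loci gives a 9:3:3:1 phenotypic ratio.
Under the 9:3:3:1 hypothesis (Σ ratio = 16, N = 391):
  feathered-shank pea-comb: 391 × 9/16 = 219.9375
  feathered-shank single-comb: 391 × 3/16 = 73.3125
  clean-shank pea-comb: 391 × 3/16 = 73.3125
  clean-shank single-comb: 391 × 1/16 = 24.4375
χ² = Σ (O − E)² / E
  feathered-shank pea-comb: (213 − 219.9375)² / 219.9375 = 0.2188
  feathered-shank single-comb: (74 − 73.3125)² / 73.3125 = 0.0064
  clean-shank pea-comb: (79 − 73.3125)² / 73.3125 = 0.4412
  clean-shank single-comb: (25 − 24.4375)² / 24.4375 = 0.0129
χ² = 0.2188 + 0.0064 + 0.4412 + 0.0129 = 0.6793 ≈ 0.679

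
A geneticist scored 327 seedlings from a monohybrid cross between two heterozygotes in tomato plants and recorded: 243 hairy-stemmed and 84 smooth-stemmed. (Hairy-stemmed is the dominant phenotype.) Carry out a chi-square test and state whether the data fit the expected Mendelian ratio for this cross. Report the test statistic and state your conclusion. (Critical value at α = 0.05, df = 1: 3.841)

For a monohybrid cross between heterozygotes with complete dominance, the expected phenotypic ratio is 3:1.
Expected counts for N = 327 under a 3:1 ratio (total parts = 4):
  hairy-stemmed: 327 × 3/4 = 245.25
  smooth-stemmed: 327 × 1/4 = 81.75
χ² = Σ (O − E)² / E
  hairy-stemmed: (243 − 245.25)² / 245.25 = 0.0206
  smooth-stemmed: (84 − 81.75)² / 81.75 = 0.0619
χ² = 0.0206 + 0.0619 = 0.0825 ≈ 0.083
Degrees of freedom = 2 − 1 = 1; critical value at α = 0.05 is 3.841.
Since 0.083 < 3.841, we fail to reject the null hypothesis — the data are consistent with the 3:1 ratio.

0.083; consistent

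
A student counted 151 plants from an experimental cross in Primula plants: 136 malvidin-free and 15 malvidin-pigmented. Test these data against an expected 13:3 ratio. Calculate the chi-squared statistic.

The 13:3 ratio has 16 parts, so with N = 151 the expected counts are:
  malvidin-free: 151 × 13/16 = 122.6875
  malvidin-pigmented: 151 × 3/16 = 28.3125
χ² = Σ (O − E)² / E
  malvidin-free: (136 − 122.6875)² / 122.6875 = 1.4445
  malvidin-pigmented: (15 − 28.3125)² / 28.3125 = 6.2595
χ² = 1.4445 + 6.2595 = 7.704

7.704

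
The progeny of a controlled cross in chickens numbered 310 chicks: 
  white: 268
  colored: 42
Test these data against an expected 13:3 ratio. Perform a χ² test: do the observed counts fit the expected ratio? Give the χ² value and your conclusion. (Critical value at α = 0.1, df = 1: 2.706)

5.506; not consistent

Total ratio parts = 16. Expected numbers out of 310:
  white: 310 × 13/16 = 251.875
  colored: 310 × 3/16 = 58.125
χ² = Σ (O − E)² / E
  white: (268 − 251.875)² / 251.875 = 1.0323
  colored: (42 − 58.125)² / 58.125 = 4.4734
χ² = 1.0323 + 4.4734 = 5.5057 ≈ 5.506
Degrees of freedom = 2 − 1 = 1; critical value at α = 0.1 is 2.706.
Since 5.506 > 2.706, we reject the null hypothesis — the data do not fit the 13:3 ratio.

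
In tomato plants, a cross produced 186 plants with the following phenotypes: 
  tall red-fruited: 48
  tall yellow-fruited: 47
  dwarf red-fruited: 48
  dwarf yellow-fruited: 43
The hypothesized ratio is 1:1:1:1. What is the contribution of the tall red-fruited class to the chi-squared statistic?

0.048

Under the 1:1:1:1 hypothesis (Σ ratio = 4, N = 186):
  tall red-fruited: 186 × 1/4 = 46.5
  tall yellow-fruited: 186 × 1/4 = 46.5
  dwarf red-fruited: 186 × 1/4 = 46.5
  dwarf yellow-fruited: 186 × 1/4 = 46.5
Contribution of tall red-fruited: (48 − 46.5)² / 46.5 = 0.0484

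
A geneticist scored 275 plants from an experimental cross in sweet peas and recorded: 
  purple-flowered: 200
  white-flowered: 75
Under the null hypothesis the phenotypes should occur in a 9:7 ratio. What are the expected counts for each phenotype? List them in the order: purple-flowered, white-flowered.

154.6875, 120.3125

The 9:7 ratio has 16 parts, so with N = 275 the expected counts are:
  purple-flowered: 275 × 9/16 = 154.6875
  white-flowered: 275 × 7/16 = 120.3125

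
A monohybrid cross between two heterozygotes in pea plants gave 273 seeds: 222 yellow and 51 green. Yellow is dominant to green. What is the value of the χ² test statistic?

For a monohybrid cross between heterozygotes with complete dominance, the expected phenotypic ratio is 3:1.
Total ratio parts = 4. Expected numbers out of 273:
  yellow: 273 × 3/4 = 204.75
  green: 273 × 1/4 = 68.25
χ² = Σ (O − E)² / E
  yellow: (222 − 204.75)² / 204.75 = 1.4533
  green: (51 − 68.25)² / 68.25 = 4.3599
χ² = 1.4533 + 4.3599 = 5.8132 ≈ 5.813

5.813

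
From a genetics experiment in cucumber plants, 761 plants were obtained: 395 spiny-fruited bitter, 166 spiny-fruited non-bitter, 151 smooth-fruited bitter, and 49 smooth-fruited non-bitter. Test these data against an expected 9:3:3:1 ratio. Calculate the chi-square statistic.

Under the 9:3:3:1 hypothesis (Σ ratio = 16, N = 761):
  spiny-fruited bitter: 761 × 9/16 = 428.0625
  spiny-fruited non-bitter: 761 × 3/16 = 142.6875
  smooth-fruited bitter: 761 × 3/16 = 142.6875
  smooth-fruited non-bitter: 761 × 1/16 = 47.5625
χ² = Σ (O − E)² / E
  spiny-fruited bitter: (395 − 428.0625)² / 428.0625 = 2.5537
  spiny-fruited non-bitter: (166 − 142.6875)² / 142.6875 = 3.8088
  smooth-fruited bitter: (151 − 142.6875)² / 142.6875 = 0.4843
  smooth-fruited non-bitter: (49 − 47.5625)² / 47.5625 = 0.0434
χ² = 2.5537 + 3.8088 + 0.4843 + 0.0434 = 6.8902 ≈ 6.890

6.890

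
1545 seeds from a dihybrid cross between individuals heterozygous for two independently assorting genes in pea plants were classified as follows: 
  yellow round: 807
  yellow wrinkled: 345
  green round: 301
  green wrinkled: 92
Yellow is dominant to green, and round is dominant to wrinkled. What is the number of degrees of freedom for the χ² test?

3

A dihybrid F₂ with independent assortment and complete dominance at both loci gives a 9:3:3:1 phenotypic ratio.
A goodness-of-fit test with 4 phenotype classes has df = 4 − 1 = 3.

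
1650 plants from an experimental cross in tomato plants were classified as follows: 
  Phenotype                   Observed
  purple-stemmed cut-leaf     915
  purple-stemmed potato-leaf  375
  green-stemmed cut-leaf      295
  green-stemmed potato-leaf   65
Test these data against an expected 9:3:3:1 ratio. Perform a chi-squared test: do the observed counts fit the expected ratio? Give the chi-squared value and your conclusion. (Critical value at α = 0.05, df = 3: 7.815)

Under the 9:3:3:1 hypothesis (Σ ratio = 16, N = 1650):
  purple-stemmed cut-leaf: 1650 × 9/16 = 928.125
  purple-stemmed potato-leaf: 1650 × 3/16 = 309.375
  green-stemmed cut-leaf: 1650 × 3/16 = 309.375
  green-stemmed potato-leaf: 1650 × 1/16 = 103.125
χ² = Σ (O − E)² / E
  purple-stemmed cut-leaf: (915 − 928.125)² / 928.125 = 0.1856
  purple-stemmed potato-leaf: (375 − 309.375)² / 309.375 = 13.9205
  green-stemmed cut-leaf: (295 − 309.375)² / 309.375 = 0.6679
  green-stemmed potato-leaf: (65 − 103.125)² / 103.125 = 14.0947
χ² = 0.1856 + 13.9205 + 0.6679 + 14.0947 = 28.8687 ≈ 28.869
Degrees of freedom = 4 − 1 = 3; critical value at α = 0.05 is 7.815.
Since 28.869 > 7.815, we reject the null hypothesis — the data do not fit the 9:3:3:1 ratio.

28.869; not consistent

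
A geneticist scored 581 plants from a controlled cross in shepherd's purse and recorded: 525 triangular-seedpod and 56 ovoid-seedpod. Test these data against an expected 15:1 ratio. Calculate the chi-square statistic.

11.386

Expected counts for N = 581 under a 15:1 ratio (total parts = 16):
  triangular-seedpod: 581 × 15/16 = 544.6875
  ovoid-seedpod: 581 × 1/16 = 36.3125
χ² = Σ (O − E)² / E
  triangular-seedpod: (525 − 544.6875)² / 544.6875 = 0.7116
  ovoid-seedpod: (56 − 36.3125)² / 36.3125 = 10.6739
χ² = 0.7116 + 10.6739 = 11.3855 ≈ 11.386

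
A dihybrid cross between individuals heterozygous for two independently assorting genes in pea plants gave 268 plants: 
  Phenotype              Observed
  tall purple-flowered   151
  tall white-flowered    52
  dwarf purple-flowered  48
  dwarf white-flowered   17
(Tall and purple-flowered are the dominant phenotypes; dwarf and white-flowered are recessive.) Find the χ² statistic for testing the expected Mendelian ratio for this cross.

0.166

A dihybrid F₂ with independent assortment and complete dominance at both loci gives a 9:3:3:1 phenotypic ratio.
Under the 9:3:3:1 hypothesis (Σ ratio = 16, N = 268):
  tall purple-flowered: 268 × 9/16 = 150.75
  tall white-flowered: 268 × 3/16 = 50.25
  dwarf purple-flowered: 268 × 3/16 = 50.25
  dwarf white-flowered: 268 × 1/16 = 16.75
χ² = Σ (O − E)² / E
  tall purple-flowered: (151 − 150.75)² / 150.75 = 0.0004
  tall white-flowered: (52 − 50.25)² / 50.25 = 0.0609
  dwarf purple-flowered: (48 − 50.25)² / 50.25 = 0.1007
  dwarf white-flowered: (17 − 16.75)² / 16.75 = 0.0037
χ² = 0.0004 + 0.0609 + 0.1007 + 0.0037 = 0.1657 ≈ 0.166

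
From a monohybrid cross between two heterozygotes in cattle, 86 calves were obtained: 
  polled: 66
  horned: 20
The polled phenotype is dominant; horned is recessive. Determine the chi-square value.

0.140

For a monohybrid cross between heterozygotes with complete dominance, the expected phenotypic ratio is 3:1.
Expected counts for N = 86 under a 3:1 ratio (total parts = 4):
  polled: 86 × 3/4 = 64.5
  horned: 86 × 1/4 = 21.5
χ² = Σ (O − E)² / E
  polled: (66 − 64.5)² / 64.5 = 0.0349
  horned: (20 − 21.5)² / 21.5 = 0.1047
χ² = 0.0349 + 0.1047 = 0.1396 ≈ 0.140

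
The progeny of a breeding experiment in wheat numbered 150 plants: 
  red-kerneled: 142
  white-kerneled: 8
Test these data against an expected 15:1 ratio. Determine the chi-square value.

0.215

Total ratio parts = 16. Expected numbers out of 150:
  red-kerneled: 150 × 15/16 = 140.625
  white-kerneled: 150 × 1/16 = 9.375
χ² = Σ (O − E)² / E
  red-kerneled: (142 − 140.625)² / 140.625 = 0.0134
  white-kerneled: (8 − 9.375)² / 9.375 = 0.2017
χ² = 0.0134 + 0.2017 = 0.2151 ≈ 0.215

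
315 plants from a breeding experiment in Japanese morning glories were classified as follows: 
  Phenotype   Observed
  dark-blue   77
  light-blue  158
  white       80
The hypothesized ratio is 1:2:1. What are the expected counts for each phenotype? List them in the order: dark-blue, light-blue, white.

Expected counts for N = 315 under a 1:2:1 ratio (total parts = 4):
  dark-blue: 315 × 1/4 = 78.75
  light-blue: 315 × 2/4 = 157.5
  white: 315 × 1/4 = 78.75

78.75, 157.5, 78.75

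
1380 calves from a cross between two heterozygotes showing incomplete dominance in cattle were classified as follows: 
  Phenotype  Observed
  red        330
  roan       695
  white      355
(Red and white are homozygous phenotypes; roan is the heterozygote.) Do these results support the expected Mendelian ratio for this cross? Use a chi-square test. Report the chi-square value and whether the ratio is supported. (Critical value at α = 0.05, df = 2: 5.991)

0.978; consistent

With incomplete dominance, a heterozygote × heterozygote cross gives a 1:2:1 phenotypic ratio.
The 1:2:1 ratio has 4 parts, so with N = 1380 the expected counts are:
  red: 1380 × 1/4 = 345
  roan: 1380 × 2/4 = 690
  white: 1380 × 1/4 = 345
χ² = Σ (O − E)² / E
  red: (330 − 345)² / 345 = 0.6522
  roan: (695 − 690)² / 690 = 0.0362
  white: (355 − 345)² / 345 = 0.2899
χ² = 0.6522 + 0.0362 + 0.2899 = 0.9783 ≈ 0.978
Degrees of freedom = 3 − 1 = 2; critical value at α = 0.05 is 5.991.
Since 0.978 < 5.991, we fail to reject the null hypothesis — the data are consistent with the 1:2:1 ratio.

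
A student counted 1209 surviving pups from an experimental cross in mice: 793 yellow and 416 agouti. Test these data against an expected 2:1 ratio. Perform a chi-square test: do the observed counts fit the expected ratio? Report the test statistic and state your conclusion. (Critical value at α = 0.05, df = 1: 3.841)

Under the 2:1 hypothesis (Σ ratio = 3, N = 1209):
  yellow: 1209 × 2/3 = 806
  agouti: 1209 × 1/3 = 403
χ² = Σ (O − E)² / E
  yellow: (793 − 806)² / 806 = 0.2097
  agouti: (416 − 403)² / 403 = 0.4194
χ² = 0.2097 + 0.4194 = 0.6291 ≈ 0.629
Degrees of freedom = 2 − 1 = 1; critical value at α = 0.05 is 3.841.
Since 0.629 < 3.841, we fail to reject the null hypothesis — the data are consistent with the 2:1 ratio.

0.629; consistent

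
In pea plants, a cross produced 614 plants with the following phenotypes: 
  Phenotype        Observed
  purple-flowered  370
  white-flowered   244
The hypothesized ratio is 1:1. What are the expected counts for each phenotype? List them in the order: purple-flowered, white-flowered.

Expected counts for N = 614 under a 1:1 ratio (total parts = 2):
  purple-flowered: 614 × 1/2 = 307
  white-flowered: 614 × 1/2 = 307

307, 307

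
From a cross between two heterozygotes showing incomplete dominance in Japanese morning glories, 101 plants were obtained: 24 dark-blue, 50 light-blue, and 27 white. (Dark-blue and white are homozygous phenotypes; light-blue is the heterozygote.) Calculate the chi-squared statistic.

With incomplete dominance, a heterozygote × heterozygote cross gives a 1:2:1 phenotypic ratio.
Expected counts for N = 101 under a 1:2:1 ratio (total parts = 4):
  dark-blue: 101 × 1/4 = 25.25
  light-blue: 101 × 2/4 = 50.5
  white: 101 × 1/4 = 25.25
χ² = Σ (O − E)² / E
  dark-blue: (24 − 25.25)² / 25.25 = 0.0619
  light-blue: (50 − 50.5)² / 50.5 = 0.0050
  white: (27 − 25.25)² / 25.25 = 0.1213
χ² = 0.0619 + 0.0050 + 0.1213 = 0.1882 ≈ 0.188

0.188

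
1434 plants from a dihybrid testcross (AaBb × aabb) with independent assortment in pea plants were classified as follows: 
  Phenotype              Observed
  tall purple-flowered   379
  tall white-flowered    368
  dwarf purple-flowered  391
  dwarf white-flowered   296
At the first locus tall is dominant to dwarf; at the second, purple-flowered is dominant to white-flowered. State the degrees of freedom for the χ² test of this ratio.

A dihybrid testcross with independent assortment gives a 1:1:1:1 ratio.
A goodness-of-fit test with 4 phenotype classes has df = 4 − 1 = 3.

3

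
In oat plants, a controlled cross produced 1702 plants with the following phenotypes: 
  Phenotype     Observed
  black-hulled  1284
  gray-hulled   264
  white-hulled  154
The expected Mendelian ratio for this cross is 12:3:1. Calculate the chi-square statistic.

Under the 12:3:1 hypothesis (Σ ratio = 16, N = 1702):
  black-hulled: 1702 × 12/16 = 1276.5
  gray-hulled: 1702 × 3/16 = 319.125
  white-hulled: 1702 × 1/16 = 106.375
χ² = Σ (O − E)² / E
  black-hulled: (1284 − 1276.5)² / 1276.5 = 0.0441
  gray-hulled: (264 − 319.125)² / 319.125 = 9.5222
  white-hulled: (154 − 106.375)² / 106.375 = 21.3221
χ² = 0.0441 + 9.5222 + 21.3221 = 30.8884 ≈ 30.888

30.888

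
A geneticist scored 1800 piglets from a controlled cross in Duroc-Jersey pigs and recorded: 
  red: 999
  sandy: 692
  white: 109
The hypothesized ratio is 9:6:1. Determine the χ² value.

0.717

Total ratio parts = 16. Expected numbers out of 1800:
  red: 1800 × 9/16 = 1012.5
  sandy: 1800 × 6/16 = 675
  white: 1800 × 1/16 = 112.5
χ² = Σ (O − E)² / E
  red: (999 − 1012.5)² / 1012.5 = 0.1800
  sandy: (692 − 675)² / 675 = 0.4281
  white: (109 − 112.5)² / 112.5 = 0.1089
χ² = 0.1800 + 0.4281 + 0.1089 = 0.717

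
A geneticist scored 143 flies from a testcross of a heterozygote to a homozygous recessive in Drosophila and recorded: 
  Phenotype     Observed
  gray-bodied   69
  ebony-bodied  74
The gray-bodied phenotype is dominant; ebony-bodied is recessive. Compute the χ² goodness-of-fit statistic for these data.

0.175

A testcross of a heterozygote (Aa × aa) gives a 1:1 phenotypic ratio.
Total ratio parts = 2. Expected numbers out of 143:
  gray-bodied: 143 × 1/2 = 71.5
  ebony-bodied: 143 × 1/2 = 71.5
χ² = Σ (O − E)² / E
  gray-bodied: (69 − 71.5)² / 71.5 = 0.0874
  ebony-bodied: (74 − 71.5)² / 71.5 = 0.0874
χ² = 0.0874 + 0.0874 = 0.1748 ≈ 0.175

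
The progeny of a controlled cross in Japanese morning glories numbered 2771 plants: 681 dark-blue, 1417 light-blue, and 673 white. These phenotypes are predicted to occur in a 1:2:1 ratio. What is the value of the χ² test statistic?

The 1:2:1 ratio has 4 parts, so with N = 2771 the expected counts are:
  dark-blue: 2771 × 1/4 = 692.75
  light-blue: 2771 × 2/4 = 1385.5
  white: 2771 × 1/4 = 692.75
χ² = Σ (O − E)² / E
  dark-blue: (681 − 692.75)² / 692.75 = 0.1993
  light-blue: (1417 − 1385.5)² / 1385.5 = 0.7162
  white: (673 − 692.75)² / 692.75 = 0.5631
χ² = 0.1993 + 0.7162 + 0.5631 = 1.4786 ≈ 1.479

1.479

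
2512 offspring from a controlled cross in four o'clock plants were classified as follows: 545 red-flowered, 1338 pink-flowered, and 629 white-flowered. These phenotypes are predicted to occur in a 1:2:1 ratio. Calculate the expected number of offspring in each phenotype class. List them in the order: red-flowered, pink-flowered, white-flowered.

The 1:2:1 ratio has 4 parts, so with N = 2512 the expected counts are:
  red-flowered: 2512 × 1/4 = 628
  pink-flowered: 2512 × 2/4 = 1256
  white-flowered: 2512 × 1/4 = 628

628, 1256, 628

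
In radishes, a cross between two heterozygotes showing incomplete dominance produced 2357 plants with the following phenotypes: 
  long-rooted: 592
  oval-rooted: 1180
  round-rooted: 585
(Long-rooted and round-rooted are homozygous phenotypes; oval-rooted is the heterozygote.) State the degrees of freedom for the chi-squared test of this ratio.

With incomplete dominance, a heterozygote × heterozygote cross gives a 1:2:1 phenotypic ratio.
A goodness-of-fit test with 3 phenotype classes has df = 3 − 1 = 2.

2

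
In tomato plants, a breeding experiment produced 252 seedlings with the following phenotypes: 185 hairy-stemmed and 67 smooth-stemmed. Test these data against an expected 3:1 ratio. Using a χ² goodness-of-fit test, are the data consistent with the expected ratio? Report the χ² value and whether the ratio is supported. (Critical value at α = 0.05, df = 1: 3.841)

0.339; consistent

Total ratio parts = 4. Expected numbers out of 252:
  hairy-stemmed: 252 × 3/4 = 189
  smooth-stemmed: 252 × 1/4 = 63
χ² = Σ (O − E)² / E
  hairy-stemmed: (185 − 189)² / 189 = 0.0847
  smooth-stemmed: (67 − 63)² / 63 = 0.2540
χ² = 0.0847 + 0.2540 = 0.3387 ≈ 0.339
Degrees of freedom = 2 − 1 = 1; critical value at α = 0.05 is 3.841.
Since 0.339 < 3.841, we fail to reject the null hypothesis — the data are consistent with the 3:1 ratio.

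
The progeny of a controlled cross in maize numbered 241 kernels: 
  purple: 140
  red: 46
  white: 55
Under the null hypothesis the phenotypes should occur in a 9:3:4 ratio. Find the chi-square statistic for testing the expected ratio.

Total ratio parts = 16. Expected numbers out of 241:
  purple: 241 × 9/16 = 135.5625
  red: 241 × 3/16 = 45.1875
  white: 241 × 4/16 = 60.25
χ² = Σ (O − E)² / E
  purple: (140 − 135.5625)² / 135.5625 = 0.1453
  red: (46 − 45.1875)² / 45.1875 = 0.0146
  white: (55 − 60.25)² / 60.25 = 0.4575
χ² = 0.1453 + 0.0146 + 0.4575 = 0.6174 ≈ 0.617

0.617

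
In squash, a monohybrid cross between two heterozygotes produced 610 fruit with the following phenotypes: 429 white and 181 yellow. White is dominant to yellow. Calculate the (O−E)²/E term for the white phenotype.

For a monohybrid cross between heterozygotes with complete dominance, the expected phenotypic ratio is 3:1.
Under the 3:1 hypothesis (Σ ratio = 4, N = 610):
  white: 610 × 3/4 = 457.5
  yellow: 610 × 1/4 = 152.5
Contribution of white: (429 − 457.5)² / 457.5 = 1.7754

1.775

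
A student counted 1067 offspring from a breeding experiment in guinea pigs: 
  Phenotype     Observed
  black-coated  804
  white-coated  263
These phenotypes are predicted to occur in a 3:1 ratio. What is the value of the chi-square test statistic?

0.070

Total ratio parts = 4. Expected numbers out of 1067:
  black-coated: 1067 × 3/4 = 800.25
  white-coated: 1067 × 1/4 = 266.75
χ² = Σ (O − E)² / E
  black-coated: (804 − 800.25)² / 800.25 = 0.0176
  white-coated: (263 − 266.75)² / 266.75 = 0.0527
χ² = 0.0176 + 0.0527 = 0.0703 ≈ 0.070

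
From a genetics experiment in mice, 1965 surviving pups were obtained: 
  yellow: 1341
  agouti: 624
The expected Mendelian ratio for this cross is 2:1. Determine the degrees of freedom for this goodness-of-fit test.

1

A goodness-of-fit test with 2 phenotype classes has df = 2 − 1 = 1.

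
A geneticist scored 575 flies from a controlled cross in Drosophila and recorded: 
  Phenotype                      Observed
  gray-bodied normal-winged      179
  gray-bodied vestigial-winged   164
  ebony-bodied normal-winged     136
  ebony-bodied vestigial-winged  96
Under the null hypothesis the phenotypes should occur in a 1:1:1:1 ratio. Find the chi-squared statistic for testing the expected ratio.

27.776

The 1:1:1:1 ratio has 4 parts, so with N = 575 the expected counts are:
  gray-bodied normal-winged: 575 × 1/4 = 143.75
  gray-bodied vestigial-winged: 575 × 1/4 = 143.75
  ebony-bodied normal-winged: 575 × 1/4 = 143.75
  ebony-bodied vestigial-winged: 575 × 1/4 = 143.75
χ² = Σ (O − E)² / E
  gray-bodied normal-winged: (179 − 143.75)² / 143.75 = 8.6439
  gray-bodied vestigial-winged: (164 − 143.75)² / 143.75 = 2.8526
  ebony-bodied normal-winged: (136 − 143.75)² / 143.75 = 0.4178
  ebony-bodied vestigial-winged: (96 − 143.75)² / 143.75 = 15.8613
χ² = 8.6439 + 2.8526 + 0.4178 + 15.8613 = 27.7756 ≈ 27.776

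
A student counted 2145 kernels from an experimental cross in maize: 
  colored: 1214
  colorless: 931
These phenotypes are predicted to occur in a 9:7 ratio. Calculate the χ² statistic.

0.105

Total ratio parts = 16. Expected numbers out of 2145:
  colored: 2145 × 9/16 = 1206.5625
  colorless: 2145 × 7/16 = 938.4375
χ² = Σ (O − E)² / E
  colored: (1214 − 1206.5625)² / 1206.5625 = 0.0458
  colorless: (931 − 938.4375)² / 938.4375 = 0.0589
χ² = 0.0458 + 0.0589 = 0.1047 ≈ 0.105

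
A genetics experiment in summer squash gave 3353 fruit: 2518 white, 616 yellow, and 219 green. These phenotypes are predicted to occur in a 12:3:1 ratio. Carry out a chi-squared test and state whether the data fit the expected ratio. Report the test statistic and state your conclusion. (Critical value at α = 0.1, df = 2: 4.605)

Expected counts for N = 3353 under a 12:3:1 ratio (total parts = 16):
  white: 3353 × 12/16 = 2514.75
  yellow: 3353 × 3/16 = 628.6875
  green: 3353 × 1/16 = 209.5625
χ² = Σ (O − E)² / E
  white: (2518 − 2514.75)² / 2514.75 = 0.0042
  yellow: (616 − 628.6875)² / 628.6875 = 0.2560
  green: (219 − 209.5625)² / 209.5625 = 0.4250
χ² = 0.0042 + 0.2560 + 0.4250 = 0.6852 ≈ 0.685
Degrees of freedom = 3 − 1 = 2; critical value at α = 0.1 is 4.605.
Since 0.685 < 4.605, we fail to reject the null hypothesis — the data are consistent with the 12:3:1 ratio.

0.685; consistent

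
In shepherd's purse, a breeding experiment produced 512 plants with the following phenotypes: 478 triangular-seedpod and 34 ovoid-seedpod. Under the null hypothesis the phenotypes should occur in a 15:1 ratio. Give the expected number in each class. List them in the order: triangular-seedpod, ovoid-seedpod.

480, 32

Under the 15:1 hypothesis (Σ ratio = 16, N = 512):
  triangular-seedpod: 512 × 15/16 = 480
  ovoid-seedpod: 512 × 1/16 = 32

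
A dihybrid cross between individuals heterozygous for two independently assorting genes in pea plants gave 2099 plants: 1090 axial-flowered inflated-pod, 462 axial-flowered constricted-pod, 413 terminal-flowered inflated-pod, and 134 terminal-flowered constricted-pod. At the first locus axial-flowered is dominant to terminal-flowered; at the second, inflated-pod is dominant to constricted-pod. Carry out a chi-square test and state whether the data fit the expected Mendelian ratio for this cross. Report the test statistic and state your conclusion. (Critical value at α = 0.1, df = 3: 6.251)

A dihybrid F₂ with independent assortment and complete dominance at both loci gives a 9:3:3:1 phenotypic ratio.
Under the 9:3:3:1 hypothesis (Σ ratio = 16, N = 2099):
  axial-flowered inflated-pod: 2099 × 9/16 = 1180.6875
  axial-flowered constricted-pod: 2099 × 3/16 = 393.5625
  terminal-flowered inflated-pod: 2099 × 3/16 = 393.5625
  terminal-flowered constricted-pod: 2099 × 1/16 = 131.1875
χ² = Σ (O − E)² / E
  axial-flowered inflated-pod: (1090 − 1180.6875)² / 1180.6875 = 6.9656
  axial-flowered constricted-pod: (462 − 393.5625)² / 393.5625 = 11.9008
  terminal-flowered inflated-pod: (413 − 393.5625)² / 393.5625 = 0.9600
  terminal-flowered constricted-pod: (134 − 131.1875)² / 131.1875 = 0.0603
χ² = 6.9656 + 11.9008 + 0.9600 + 0.0603 = 19.8867 ≈ 19.887
Degrees of freedom = 4 − 1 = 3; critical value at α = 0.1 is 6.251.
Since 19.887 > 6.251, we reject the null hypothesis — the data do not fit the 9:3:3:1 ratio.

19.887; not consistent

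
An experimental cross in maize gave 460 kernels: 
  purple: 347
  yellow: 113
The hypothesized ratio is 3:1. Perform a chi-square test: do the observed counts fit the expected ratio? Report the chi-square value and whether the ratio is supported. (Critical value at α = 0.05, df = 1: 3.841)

The 3:1 ratio has 4 parts, so with N = 460 the expected counts are:
  purple: 460 × 3/4 = 345
  yellow: 460 × 1/4 = 115
χ² = Σ (O − E)² / E
  purple: (347 − 345)² / 345 = 0.0116
  yellow: (113 − 115)² / 115 = 0.0348
χ² = 0.0116 + 0.0348 = 0.0464 ≈ 0.046
Degrees of freedom = 2 − 1 = 1; critical value at α = 0.05 is 3.841.
Since 0.046 < 3.841, we fail to reject the null hypothesis — the data are consistent with the 3:1 ratio.

0.046; consistent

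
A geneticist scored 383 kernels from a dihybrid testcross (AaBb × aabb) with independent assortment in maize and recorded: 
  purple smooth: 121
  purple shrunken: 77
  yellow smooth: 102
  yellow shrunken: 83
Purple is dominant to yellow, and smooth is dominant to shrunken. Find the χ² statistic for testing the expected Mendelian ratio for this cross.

12.436

A dihybrid testcross with independent assortment gives a 1:1:1:1 ratio.
Under the 1:1:1:1 hypothesis (Σ ratio = 4, N = 383):
  purple smooth: 383 × 1/4 = 95.75
  purple shrunken: 383 × 1/4 = 95.75
  yellow smooth: 383 × 1/4 = 95.75
  yellow shrunken: 383 × 1/4 = 95.75
χ² = Σ (O − E)² / E
  purple smooth: (121 − 95.75)² / 95.75 = 6.6586
  purple shrunken: (77 − 95.75)² / 95.75 = 3.6717
  yellow smooth: (102 − 95.75)² / 95.75 = 0.4080
  yellow shrunken: (83 − 95.75)² / 95.75 = 1.6978
χ² = 6.6586 + 3.6717 + 0.4080 + 1.6978 = 12.4361 ≈ 12.436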